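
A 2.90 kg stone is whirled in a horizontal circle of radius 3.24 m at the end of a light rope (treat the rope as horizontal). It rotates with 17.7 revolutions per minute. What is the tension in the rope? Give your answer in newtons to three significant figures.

ω = 17.7 rev/min × 2π/60 = 1.854 rad/s, so v = ωr = 1.854 × 3.24 = 6.005 m/s.
The tension is the only horizontal force, so it supplies the full centripetal force: T = m v²/r = 2.90 × (6.005)²/3.24 = 2.90 × 36.07/3.24 = 32.28 N.

32.3 N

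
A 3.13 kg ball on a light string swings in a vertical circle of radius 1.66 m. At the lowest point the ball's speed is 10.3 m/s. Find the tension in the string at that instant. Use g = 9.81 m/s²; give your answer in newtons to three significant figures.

At the lowest point, T points up (toward the centre) and the weight mg points down (away from the centre), so the net inward force is T − mg = mv²/r.
T = m(v²/r + g) = 3.13 × ((10.3)²/1.66 + 9.81) = 3.13 × (63.91 + 9.81) = 3.13 × 73.72 = 230.7 N.

231 N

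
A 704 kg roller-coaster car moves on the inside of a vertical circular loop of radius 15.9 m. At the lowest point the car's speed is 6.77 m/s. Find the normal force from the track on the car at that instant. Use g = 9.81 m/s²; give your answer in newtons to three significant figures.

8940 N

At the lowest point, N points up (toward the centre) and the weight mg points down (away from the centre), so the net inward force is N − mg = mv²/r.
N = m(v²/r + g) = 704 × ((6.77)²/15.9 + 9.81) = 704 × (2.883 + 9.81) = 704 × 12.69 = 8936 N.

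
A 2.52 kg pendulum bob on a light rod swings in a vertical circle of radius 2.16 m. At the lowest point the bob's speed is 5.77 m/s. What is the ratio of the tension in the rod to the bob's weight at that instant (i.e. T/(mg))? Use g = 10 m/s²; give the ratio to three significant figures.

At the bottom, T − mg = mv²/r, so T = m(v²/r + g) and T/(mg) = v²/(rg) + 1 = (5.77)²/(2.16 × 10.0) + 1 = 1.541 + 1 = 2.541.

2.54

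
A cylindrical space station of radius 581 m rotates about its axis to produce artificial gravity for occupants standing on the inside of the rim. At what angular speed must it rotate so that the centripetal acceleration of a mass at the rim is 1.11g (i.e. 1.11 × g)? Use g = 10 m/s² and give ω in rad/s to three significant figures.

Centripetal acceleration a_c = ω²r. Setting ω²r = 1.11g:
ω = √(1.11g / r) = √(1.11 × 10.0 / 581) = √0.01910 = 0.1382 rad/s.

0.138 rad/s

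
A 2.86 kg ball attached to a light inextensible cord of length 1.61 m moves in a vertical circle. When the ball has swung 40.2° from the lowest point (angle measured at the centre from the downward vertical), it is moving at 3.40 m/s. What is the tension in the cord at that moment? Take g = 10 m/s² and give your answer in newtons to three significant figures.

42.4 N

Take the radial direction toward the centre of the circle as positive. The component of the weight along the string toward the centre is −mg cos φ (φ measured from the bottom), so Newton's second law along the string gives T − mg cos φ = m v²/r.
cos 40.2° = 0.7638, so T = m(v²/r + g cos φ) = 2.86 × ((3.40)²/1.61 + 10.0 × 0.7638) = 2.86 × (7.180 + (7.638)) = 2.86 × 14.82 = 42.38 N.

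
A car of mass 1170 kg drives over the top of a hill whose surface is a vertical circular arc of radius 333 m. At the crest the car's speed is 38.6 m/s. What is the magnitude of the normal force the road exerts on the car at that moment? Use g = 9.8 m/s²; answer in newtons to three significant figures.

At the crest the centripetal acceleration points downward (toward the centre of the arc), so mg − N = mv²/r.
N = m(g − v²/r) = 1170 × (9.8 − (38.6)²/333) = 1170 × (9.8 − 4.474) = 1170 × 5.326 = 6231 N.

6230 N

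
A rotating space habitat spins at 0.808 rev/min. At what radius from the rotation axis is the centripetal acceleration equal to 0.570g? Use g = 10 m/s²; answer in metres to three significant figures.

ω = 0.808 rev/min × 2π/60 = 0.08461 rad/s.
a_c = ω²r = 0.570g ⇒ r = 0.570 × 10.0 / (0.08461)² = 5.700/0.007159 = 796.1 m.

796 m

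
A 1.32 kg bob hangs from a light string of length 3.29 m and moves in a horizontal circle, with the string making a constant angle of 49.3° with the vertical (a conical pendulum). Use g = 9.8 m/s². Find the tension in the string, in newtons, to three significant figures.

Vertically the bob has no acceleration, so T cosθ = mg.
T = mg/cosθ = 1.32 × 9.8 / cos 49.3° = 12.94/0.6521 = 19.84 N.

19.8 N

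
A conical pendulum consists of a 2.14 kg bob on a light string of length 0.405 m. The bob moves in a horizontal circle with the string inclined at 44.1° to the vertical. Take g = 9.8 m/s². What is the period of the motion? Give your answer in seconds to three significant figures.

r = L sinθ = 0.2818 m. From T sinθ = mω²r and T cosθ = mg: tanθ = ω²r/g, so ω² = g tanθ / r = g/(L cosθ).
ω = √(g/(L cosθ)) = √(9.8/(0.405 × 0.7181)) = √33.70 = 5.805 rad/s.
Period = 2π/ω = 1.082 s.

1.08 s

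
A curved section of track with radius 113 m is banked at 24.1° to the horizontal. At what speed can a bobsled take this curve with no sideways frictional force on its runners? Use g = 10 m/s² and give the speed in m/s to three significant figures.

22.5 m/s

On a frictionless banked curve, N sinθ = mv²/r and N cosθ = mg, so tanθ = v²/(rg).
v = √(r g tanθ) = √(113 × 10.0 × tan 24.1°) = √(113 × 10.0 × 0.4473) = √505.5 = 22.48 m/s.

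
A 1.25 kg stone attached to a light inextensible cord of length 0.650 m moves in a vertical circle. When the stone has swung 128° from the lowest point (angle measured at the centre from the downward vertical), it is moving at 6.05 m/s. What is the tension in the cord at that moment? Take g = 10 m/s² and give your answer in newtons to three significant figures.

62.7 N

Take the radial direction toward the centre of the circle as positive. The component of the weight along the string toward the centre is −mg cos φ (φ measured from the bottom), so Newton's second law along the string gives T − mg cos φ = m v²/r.
cos 128° = -0.6157, so T = m(v²/r + g cos φ) = 1.25 × ((6.05)²/0.650 + 10.0 × -0.6157) = 1.25 × (56.31 + (-6.157)) = 1.25 × 50.15 = 62.69 N.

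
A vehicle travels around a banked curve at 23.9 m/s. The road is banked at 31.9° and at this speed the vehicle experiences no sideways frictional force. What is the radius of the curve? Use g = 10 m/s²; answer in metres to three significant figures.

Frictionless banking: tanθ = v²/(rg), so r = v²/(g tanθ).
r = (23.9)²/(10.0 × tan 31.9°) = 571.2/(10.0 × 0.6224) = 571.2/6.224 = 91.77 m.

91.8 m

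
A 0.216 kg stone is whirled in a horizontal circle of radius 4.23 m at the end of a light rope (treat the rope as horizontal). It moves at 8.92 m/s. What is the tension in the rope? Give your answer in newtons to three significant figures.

The tension is the only horizontal force, so it supplies the full centripetal force: T = m v²/r = 0.216 × (8.920)²/4.23 = 0.216 × 79.57/4.23 = 4.063 N.

4.06 N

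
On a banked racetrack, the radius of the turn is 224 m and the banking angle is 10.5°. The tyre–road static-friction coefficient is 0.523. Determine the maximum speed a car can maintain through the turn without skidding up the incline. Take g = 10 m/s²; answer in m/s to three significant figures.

At the maximum speed, friction acts down the slope at its limiting value f = μN. Radially (horizontal, toward centre): N sinθ + μN cosθ = mv²/r. Vertically: N cosθ − μN sinθ = mg.
Dividing: v² = r g (sinθ + μcosθ)/(cosθ − μsinθ).
sinθ + μcosθ = 0.1822 + 0.523×0.9833 = 0.6965; cosθ − μsinθ = 0.9833 − 0.523×0.1822 = 0.8879.
v² = 224 × 10.0 × 0.6965/0.8879 = 1757 m²/s², so v = 41.92 m/s.

41.9 m/s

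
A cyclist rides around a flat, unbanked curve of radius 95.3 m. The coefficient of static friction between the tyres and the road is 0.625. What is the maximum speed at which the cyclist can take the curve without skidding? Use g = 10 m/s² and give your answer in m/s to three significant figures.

24.4 m/s

Friction provides the centripetal force on a flat curve. At maximum speed it is at its limiting value: μ_s m g = m v²/r.
Mass cancels: v_max = √(μ_s g r) = √(0.625 × 10.0 × 95.3) = √595.6 = 24.41 m/s.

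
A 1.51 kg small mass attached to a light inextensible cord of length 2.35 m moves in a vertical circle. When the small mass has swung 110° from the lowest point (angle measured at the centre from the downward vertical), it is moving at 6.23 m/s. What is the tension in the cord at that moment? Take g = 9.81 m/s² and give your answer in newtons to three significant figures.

19.9 N

Take the radial direction toward the centre of the circle as positive. The component of the weight along the string toward the centre is −mg cos φ (φ measured from the bottom), so Newton's second law along the string gives T − mg cos φ = m v²/r.
cos 110° = -0.3420, so T = m(v²/r + g cos φ) = 1.51 × ((6.23)²/2.35 + 9.81 × -0.3420) = 1.51 × (16.52 + (-3.355)) = 1.51 × 13.16 = 19.87 N.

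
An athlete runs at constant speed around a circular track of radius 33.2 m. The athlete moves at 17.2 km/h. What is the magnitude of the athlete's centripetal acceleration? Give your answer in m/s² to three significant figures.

0.688 m/s²

v = 17.2 km/h = 17.2/3.6 = 4.778 m/s.
a_c = v²/r = (4.778)²/33.2 = 22.83/33.2 = 0.6876 m/s².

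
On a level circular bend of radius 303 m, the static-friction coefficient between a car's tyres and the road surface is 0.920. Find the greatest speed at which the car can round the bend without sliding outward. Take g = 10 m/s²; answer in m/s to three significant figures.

52.8 m/s

The only inward force on a level bend is static friction, so at the limit f_s = μ_s N = μ_s m g = m v²/r.
Mass cancels: v_max = √(μ_s g r) = √(0.920 × 10.0 × 303) = √2788 = 52.80 m/s.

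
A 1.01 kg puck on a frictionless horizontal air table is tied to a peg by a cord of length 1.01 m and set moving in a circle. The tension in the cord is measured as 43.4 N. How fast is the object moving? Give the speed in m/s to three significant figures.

T = m v²/r ⇒ v = √(T r / m) = √(43.4 × 1.01 / 1.01) = √43.40 = 6.588 m/s.

6.59 m/s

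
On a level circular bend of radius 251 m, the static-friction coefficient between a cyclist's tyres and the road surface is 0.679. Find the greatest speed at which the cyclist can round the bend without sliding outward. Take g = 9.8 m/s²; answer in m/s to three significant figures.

On a flat curve, static friction is the only horizontal force, so it must supply the full centripetal force: μ_s m g = m v²/r.
Mass cancels: v_max = √(μ_s g r) = √(0.679 × 9.8 × 251) = √1670 = 40.87 m/s.

40.9 m/s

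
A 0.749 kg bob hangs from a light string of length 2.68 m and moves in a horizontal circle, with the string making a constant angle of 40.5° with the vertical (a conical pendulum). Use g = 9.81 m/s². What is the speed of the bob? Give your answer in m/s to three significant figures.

3.82 m/s

The radius of the circle is r = L sinθ = 2.68 × sin 40.5° = 1.741 m.
Horizontally T sinθ = mv²/r and vertically T cosθ = mg, so tanθ = v²/(rg).
v = √(r g tanθ) = √(1.741 × 9.81 × 0.8541) = √14.58 = 3.819 m/s.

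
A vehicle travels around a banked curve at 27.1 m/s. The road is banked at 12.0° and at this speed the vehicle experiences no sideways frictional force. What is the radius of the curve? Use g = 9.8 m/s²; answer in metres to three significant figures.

Frictionless banking: tanθ = v²/(rg), so r = v²/(g tanθ).
r = (27.1)²/(9.8 × tan 12.0°) = 734.4/(9.8 × 0.2126) = 734.4/2.083 = 352.6 m.

353 m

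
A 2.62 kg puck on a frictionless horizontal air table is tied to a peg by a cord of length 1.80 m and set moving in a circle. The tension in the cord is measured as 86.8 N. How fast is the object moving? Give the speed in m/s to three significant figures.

7.72 m/s

T = m v²/r ⇒ v = √(T r / m) = √(86.8 × 1.80 / 2.62) = √59.63 = 7.722 m/s.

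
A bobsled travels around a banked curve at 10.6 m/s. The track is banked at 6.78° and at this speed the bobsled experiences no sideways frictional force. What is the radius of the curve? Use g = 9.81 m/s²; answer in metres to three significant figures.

Frictionless banking: tanθ = v²/(rg), so r = v²/(g tanθ).
r = (10.6)²/(9.81 × tan 6.78°) = 112.4/(9.81 × 0.1189) = 112.4/1.166 = 96.34 m.

96.3 m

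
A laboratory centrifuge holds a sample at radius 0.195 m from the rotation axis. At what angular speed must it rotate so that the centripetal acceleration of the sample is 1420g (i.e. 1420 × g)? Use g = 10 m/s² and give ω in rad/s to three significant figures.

270 rad/s

Centripetal acceleration a_c = ω²r. Setting ω²r = 1420g:
ω = √(1420g / r) = √(1420 × 10.0 / 0.195) = √72820 = 269.9 rad/s.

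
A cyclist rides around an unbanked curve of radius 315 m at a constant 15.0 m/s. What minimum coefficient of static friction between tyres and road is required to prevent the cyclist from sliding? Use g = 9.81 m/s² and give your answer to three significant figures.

0.0728

Friction provides the centripetal force: μ_s m g = m v²/r, so μ_s = v²/(g r) = (15.00)²/(9.81 × 315) = 225.0/3090 = 0.07281.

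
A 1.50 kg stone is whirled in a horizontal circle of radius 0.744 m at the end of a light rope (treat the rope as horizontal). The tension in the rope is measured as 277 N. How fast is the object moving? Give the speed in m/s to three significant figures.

T = m v²/r ⇒ v = √(T r / m) = √(277 × 0.744 / 1.50) = √137.4 = 11.72 m/s.

11.7 m/s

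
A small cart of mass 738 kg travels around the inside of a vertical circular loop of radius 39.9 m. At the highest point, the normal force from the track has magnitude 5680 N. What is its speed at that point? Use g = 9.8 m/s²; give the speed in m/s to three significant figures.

At the top, N + mg = mv²/r, so v = √(r(N/m + g)) = √(39.9 × (5680/738 + 9.8)) = √(39.9 × 17.50) = √698.1 = 26.42 m/s.

26.4 m/s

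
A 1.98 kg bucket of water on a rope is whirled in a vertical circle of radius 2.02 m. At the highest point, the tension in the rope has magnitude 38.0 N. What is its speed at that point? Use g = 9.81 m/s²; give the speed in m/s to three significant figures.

At the top, T + mg = mv²/r, so v = √(r(T/m + g)) = √(2.02 × (38.0/1.98 + 9.81)) = √(2.02 × 29.00) = √58.58 = 7.654 m/s.

7.65 m/s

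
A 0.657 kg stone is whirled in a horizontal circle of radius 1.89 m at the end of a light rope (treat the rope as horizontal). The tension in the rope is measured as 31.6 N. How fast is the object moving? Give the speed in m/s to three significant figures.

9.53 m/s

T = m v²/r ⇒ v = √(T r / m) = √(31.6 × 1.89 / 0.657) = √90.90 = 9.534 m/s.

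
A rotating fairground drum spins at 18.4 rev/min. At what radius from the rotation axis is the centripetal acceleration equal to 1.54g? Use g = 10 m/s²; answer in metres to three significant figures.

4.15 m

ω = 18.4 rev/min × 2π/60 = 1.927 rad/s.
a_c = ω²r = 1.54g ⇒ r = 1.54 × 10.0 / (1.927)² = 15.40/3.713 = 4.148 m.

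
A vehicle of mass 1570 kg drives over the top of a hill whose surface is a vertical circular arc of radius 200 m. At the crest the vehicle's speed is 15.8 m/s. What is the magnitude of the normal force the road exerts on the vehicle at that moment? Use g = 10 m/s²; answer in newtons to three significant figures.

At the crest the centripetal acceleration points downward (toward the centre of the arc), so mg − N = mv²/r.
N = m(g − v²/r) = 1570 × (10.0 − (15.8)²/200) = 1570 × (10.0 − 1.248) = 1570 × 8.752 = 13740 N.

13700 N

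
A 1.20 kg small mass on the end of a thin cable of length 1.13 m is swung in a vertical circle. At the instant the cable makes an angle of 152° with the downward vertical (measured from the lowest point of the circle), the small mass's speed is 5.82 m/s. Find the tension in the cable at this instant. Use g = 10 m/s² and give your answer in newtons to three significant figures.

25.4 N

Take the radial direction toward the centre of the circle as positive. The component of the weight along the string toward the centre is −mg cos φ (φ measured from the bottom), so Newton's second law along the string gives T − mg cos φ = m v²/r.
cos 152° = -0.8829, so T = m(v²/r + g cos φ) = 1.20 × ((5.82)²/1.13 + 10.0 × -0.8829) = 1.20 × (29.98 + (-8.829)) = 1.20 × 21.15 = 25.38 N.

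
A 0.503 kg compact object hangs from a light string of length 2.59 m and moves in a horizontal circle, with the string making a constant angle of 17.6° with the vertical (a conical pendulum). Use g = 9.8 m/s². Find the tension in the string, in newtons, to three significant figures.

5.17 N

Vertically the bob has no acceleration, so T cosθ = mg.
T = mg/cosθ = 0.503 × 9.8 / cos 17.6° = 4.929/0.9532 = 5.171 N.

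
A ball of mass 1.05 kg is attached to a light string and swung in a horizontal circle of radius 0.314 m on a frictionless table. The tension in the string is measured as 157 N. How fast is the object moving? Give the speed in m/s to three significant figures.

T = m v²/r ⇒ v = √(T r / m) = √(157 × 0.314 / 1.05) = √46.95 = 6.852 m/s.

6.85 m/s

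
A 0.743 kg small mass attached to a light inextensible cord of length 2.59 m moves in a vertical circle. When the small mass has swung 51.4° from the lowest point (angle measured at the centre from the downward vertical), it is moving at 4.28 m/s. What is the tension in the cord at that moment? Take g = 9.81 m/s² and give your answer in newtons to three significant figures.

9.80 N

Take the radial direction toward the centre of the circle as positive. The component of the weight along the string toward the centre is −mg cos φ (φ measured from the bottom), so Newton's second law along the string gives T − mg cos φ = m v²/r.
cos 51.4° = 0.6239, so T = m(v²/r + g cos φ) = 0.743 × ((4.28)²/2.59 + 9.81 × 0.6239) = 0.743 × (7.073 + (6.120)) = 0.743 × 13.19 = 9.802 N.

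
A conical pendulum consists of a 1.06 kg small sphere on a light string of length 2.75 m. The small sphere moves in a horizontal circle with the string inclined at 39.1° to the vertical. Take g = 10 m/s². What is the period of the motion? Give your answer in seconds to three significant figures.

2.90 s

r = L sinθ = 1.734 m. From T sinθ = mω²r and T cosθ = mg: tanθ = ω²r/g, so ω² = g tanθ / r = g/(L cosθ).
ω = √(g/(L cosθ)) = √(10.0/(2.75 × 0.7760)) = √4.686 = 2.165 rad/s.
Period = 2π/ω = 2.903 s.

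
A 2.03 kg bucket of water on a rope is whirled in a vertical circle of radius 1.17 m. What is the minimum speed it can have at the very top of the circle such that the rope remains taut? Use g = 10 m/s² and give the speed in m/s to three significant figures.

At the top, both weight mg and T point toward the centre: T + mg = mv²/r.
At minimum speed T → 0, so mg = mv_min²/r ⇒ v_min = √(g r) = √(10.0 × 1.17) = 3.421 m/s.

3.42 m/s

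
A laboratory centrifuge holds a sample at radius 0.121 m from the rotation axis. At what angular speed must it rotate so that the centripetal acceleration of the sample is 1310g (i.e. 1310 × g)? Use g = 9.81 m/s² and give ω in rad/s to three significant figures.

Centripetal acceleration a_c = ω²r. Setting ω²r = 1310g:
ω = √(1310g / r) = √(1310 × 9.81 / 0.121) = √106200 = 325.9 rad/s.

326 rad/s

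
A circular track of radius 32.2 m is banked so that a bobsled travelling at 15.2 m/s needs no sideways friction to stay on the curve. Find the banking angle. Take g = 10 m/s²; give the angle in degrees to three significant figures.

35.7°

With no friction, the horizontal component of the normal force provides the centripetal force: N sinθ = mv²/r, while N cosθ = mg vertically.
Dividing: tanθ = v²/(r g) = (15.2)²/(32.2 × 10.0) = 231.0/322.0 = 0.7175.
θ = arctan(0.7175) = 35.66°.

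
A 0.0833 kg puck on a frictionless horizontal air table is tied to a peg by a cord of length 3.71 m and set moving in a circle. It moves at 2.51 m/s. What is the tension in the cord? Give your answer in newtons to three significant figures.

The tension is the only horizontal force, so it supplies the full centripetal force: T = m v²/r = 0.0833 × (2.510)²/3.71 = 0.0833 × 6.300/3.71 = 0.1415 N.

0.141 N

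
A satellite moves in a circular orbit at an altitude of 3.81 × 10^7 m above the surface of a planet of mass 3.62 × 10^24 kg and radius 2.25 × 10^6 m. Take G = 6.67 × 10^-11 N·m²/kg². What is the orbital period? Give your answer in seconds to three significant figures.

r = R + h = 2.25 × 10^6 + 3.81 × 10^7 = 4.035 × 10^7 m. Gravity provides the centripetal force: G M m / r² = m v² / r ⇒ v = √(GM/r) = 2446 m/s.
T = 2πr/v = 2π × 4.035 × 10^7 / 2446 = 103600 s.

104000 s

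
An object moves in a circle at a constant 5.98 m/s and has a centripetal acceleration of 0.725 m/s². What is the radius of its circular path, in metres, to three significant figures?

a_c = v²/r ⇒ r = v²/a_c = (5.98)²/0.725 = 35.76/0.725 = 49.32 m.

49.3 m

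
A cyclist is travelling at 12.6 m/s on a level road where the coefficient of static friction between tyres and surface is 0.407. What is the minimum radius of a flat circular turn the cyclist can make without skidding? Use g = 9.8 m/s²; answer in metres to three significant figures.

39.8 m

At the limit, μ_s m g = m v²/r, so r_min = v²/(μ_s g) = (12.6)²/(0.407 × 9.8) = 158.8/3.989 = 39.80 m.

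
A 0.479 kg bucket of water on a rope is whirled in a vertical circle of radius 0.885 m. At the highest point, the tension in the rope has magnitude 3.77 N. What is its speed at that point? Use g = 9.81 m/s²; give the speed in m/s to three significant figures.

3.96 m/s

At the top, T + mg = mv²/r, so v = √(r(T/m + g)) = √(0.885 × (3.77/0.479 + 9.81)) = √(0.885 × 17.68) = √15.65 = 3.956 m/s.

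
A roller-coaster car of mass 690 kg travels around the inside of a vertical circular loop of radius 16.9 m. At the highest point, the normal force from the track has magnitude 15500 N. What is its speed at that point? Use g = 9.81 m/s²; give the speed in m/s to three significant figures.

At the top, N + mg = mv²/r, so v = √(r(N/m + g)) = √(16.9 × (15500/690 + 9.81)) = √(16.9 × 32.27) = √545.4 = 23.35 m/s.

23.4 m/s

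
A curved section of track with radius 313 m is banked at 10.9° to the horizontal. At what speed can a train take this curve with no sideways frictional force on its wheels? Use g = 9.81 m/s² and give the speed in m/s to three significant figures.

24.3 m/s

On a frictionless banked curve, N sinθ = mv²/r and N cosθ = mg, so tanθ = v²/(rg).
v = √(r g tanθ) = √(313 × 9.81 × tan 10.9°) = √(313 × 9.81 × 0.1926) = √591.3 = 24.32 m/s.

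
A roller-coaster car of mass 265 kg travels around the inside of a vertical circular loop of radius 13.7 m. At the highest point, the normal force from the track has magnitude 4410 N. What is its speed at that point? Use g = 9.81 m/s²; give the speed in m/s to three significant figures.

19.0 m/s

At the top, N + mg = mv²/r, so v = √(r(N/m + g)) = √(13.7 × (4410/265 + 9.81)) = √(13.7 × 26.45) = √362.4 = 19.04 m/s.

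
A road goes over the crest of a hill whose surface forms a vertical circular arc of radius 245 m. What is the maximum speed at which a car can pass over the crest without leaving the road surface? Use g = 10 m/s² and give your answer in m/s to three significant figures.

49.5 m/s

At the crest the centre of the circle is below the car, so the net downward (centripetal) force is mg − N = mv²/r.
The car leaves the road when N → 0, giving v_max = √(g r) = √(10.0 × 245) = 49.50 m/s.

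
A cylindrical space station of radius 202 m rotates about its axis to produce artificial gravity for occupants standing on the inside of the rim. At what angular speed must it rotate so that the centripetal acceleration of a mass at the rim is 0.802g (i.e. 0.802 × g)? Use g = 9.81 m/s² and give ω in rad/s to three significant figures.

Centripetal acceleration a_c = ω²r. Setting ω²r = 0.802g:
ω = √(0.802g / r) = √(0.802 × 9.81 / 202) = √0.03895 = 0.1974 rad/s.

0.197 rad/s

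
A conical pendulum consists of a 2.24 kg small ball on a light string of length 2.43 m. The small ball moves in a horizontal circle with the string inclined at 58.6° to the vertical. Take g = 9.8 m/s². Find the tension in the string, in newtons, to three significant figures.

Vertically the bob has no acceleration, so T cosθ = mg.
T = mg/cosθ = 2.24 × 9.8 / cos 58.6° = 21.95/0.5210 = 42.13 N.

42.1 N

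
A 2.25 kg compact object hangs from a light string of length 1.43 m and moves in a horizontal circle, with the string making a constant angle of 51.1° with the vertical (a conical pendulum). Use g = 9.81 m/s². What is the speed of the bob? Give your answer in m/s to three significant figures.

3.68 m/s

The radius of the circle is r = L sinθ = 1.43 × sin 51.1° = 1.113 m.
Horizontally T sinθ = mv²/r and vertically T cosθ = mg, so tanθ = v²/(rg).
v = √(r g tanθ) = √(1.113 × 9.81 × 1.239) = √13.53 = 3.678 m/s.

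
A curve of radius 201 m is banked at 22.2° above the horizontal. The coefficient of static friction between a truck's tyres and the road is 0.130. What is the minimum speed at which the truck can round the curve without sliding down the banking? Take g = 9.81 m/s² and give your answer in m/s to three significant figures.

At the minimum speed, friction acts up the slope at its limiting value f = μN. Radially (horizontal, toward centre): N sinθ − μN cosθ = mv²/r. Vertically: N cosθ + μN sinθ = mg.
Dividing: v² = r g (sinθ − μcosθ)/(cosθ + μsinθ).
sinθ − μcosθ = 0.3778 − 0.130×0.9259 = 0.2575; cosθ + μsinθ = 0.9259 + 0.130×0.3778 = 0.9750.
v² = 201 × 9.81 × 0.2575/0.9750 = 520.7 m²/s², so v = 22.82 m/s.

22.8 m/s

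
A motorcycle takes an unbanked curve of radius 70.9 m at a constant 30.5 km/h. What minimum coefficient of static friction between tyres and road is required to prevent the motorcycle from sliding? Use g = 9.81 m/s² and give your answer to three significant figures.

0.103

v = 30.5/3.6 = 8.472 m/s.
Friction provides the centripetal force: μ_s m g = m v²/r, so μ_s = v²/(g r) = (8.472)²/(9.81 × 70.9) = 71.78/695.5 = 0.1032.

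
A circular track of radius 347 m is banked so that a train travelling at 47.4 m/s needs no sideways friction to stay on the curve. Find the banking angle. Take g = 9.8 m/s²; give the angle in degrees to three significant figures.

33.5°

For a frictionless banked turn: horizontally N sinθ = mv²/r and vertically N cosθ = mg.
Dividing: tanθ = v²/(r g) = (47.4)²/(347 × 9.8) = 2247/3401 = 0.6607.
θ = arctan(0.6607) = 33.45°.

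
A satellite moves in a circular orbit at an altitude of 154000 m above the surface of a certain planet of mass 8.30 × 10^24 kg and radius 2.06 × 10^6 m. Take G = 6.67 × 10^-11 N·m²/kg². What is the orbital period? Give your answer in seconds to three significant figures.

r = R + h = 2.06 × 10^6 + 154000 = 2.214 × 10^6 m. Gravity provides the centripetal force: G M m / r² = m v² / r ⇒ v = √(GM/r) = 15810 m/s.
T = 2πr/v = 2π × 2.214 × 10^6 / 15810 = 879.7 s.

880 s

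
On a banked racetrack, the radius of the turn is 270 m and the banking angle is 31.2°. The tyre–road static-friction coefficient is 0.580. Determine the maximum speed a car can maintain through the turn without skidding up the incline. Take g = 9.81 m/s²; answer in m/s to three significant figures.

At the maximum speed, friction acts down the slope at its limiting value f = μN. Radially (horizontal, toward centre): N sinθ + μN cosθ = mv²/r. Vertically: N cosθ − μN sinθ = mg.
Dividing: v² = r g (sinθ + μcosθ)/(cosθ − μsinθ).
sinθ + μcosθ = 0.5180 + 0.580×0.8554 = 1.014; cosθ − μsinθ = 0.8554 − 0.580×0.5180 = 0.5549.
v² = 270 × 9.81 × 1.014/0.5549 = 4841 m²/s², so v = 69.58 m/s.

69.6 m/s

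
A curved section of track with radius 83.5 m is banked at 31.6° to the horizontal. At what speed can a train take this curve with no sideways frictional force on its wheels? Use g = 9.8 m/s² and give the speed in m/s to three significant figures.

22.4 m/s

On a frictionless banked curve, N sinθ = mv²/r and N cosθ = mg, so tanθ = v²/(rg).
v = √(r g tanθ) = √(83.5 × 9.8 × tan 31.6°) = √(83.5 × 9.8 × 0.6152) = √503.4 = 22.44 m/s.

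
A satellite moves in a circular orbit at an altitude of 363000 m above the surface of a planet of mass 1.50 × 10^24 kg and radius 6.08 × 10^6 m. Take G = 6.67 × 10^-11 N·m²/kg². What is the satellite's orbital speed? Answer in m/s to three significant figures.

Orbital radius r = R + h = 6.08 × 10^6 + 363000 = 6.443 × 10^6 m.
Gravity supplies the centripetal force: G M m / r² = m v² / r, so v = √(GM/r).
v = √(6.67 × 10^-11 × 1.50 × 10^24 / 6.443 × 10^6) = √(1.553 × 10^7) = 3941 m/s.

3940 m/s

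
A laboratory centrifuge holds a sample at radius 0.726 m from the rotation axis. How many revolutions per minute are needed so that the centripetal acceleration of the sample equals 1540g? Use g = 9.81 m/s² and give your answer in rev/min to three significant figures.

Require ω²r = 1540g, so ω = √(1540 × 9.81/0.726) = 144.3 rad/s.
In rev/min: ω × 60/(2π) = 144.3 × 60/(2π) = 1378 rev/min.

1380 rev/min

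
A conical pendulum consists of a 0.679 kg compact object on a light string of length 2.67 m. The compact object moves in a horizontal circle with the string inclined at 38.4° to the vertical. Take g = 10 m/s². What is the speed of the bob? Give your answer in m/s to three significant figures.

3.63 m/s

The radius of the circle is r = L sinθ = 2.67 × sin 38.4° = 1.658 m.
Horizontally T sinθ = mv²/r and vertically T cosθ = mg, so tanθ = v²/(rg).
v = √(r g tanθ) = √(1.658 × 10.0 × 0.7926) = √13.14 = 3.626 m/s.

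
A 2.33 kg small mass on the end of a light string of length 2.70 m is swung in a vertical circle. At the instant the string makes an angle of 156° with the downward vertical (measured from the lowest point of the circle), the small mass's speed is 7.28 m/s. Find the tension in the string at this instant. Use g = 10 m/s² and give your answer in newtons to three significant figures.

24.5 N

Take the radial direction toward the centre of the circle as positive. The component of the weight along the string toward the centre is −mg cos φ (φ measured from the bottom), so Newton's second law along the string gives T − mg cos φ = m v²/r.
cos 156° = -0.9135, so T = m(v²/r + g cos φ) = 2.33 × ((7.28)²/2.70 + 10.0 × -0.9135) = 2.33 × (19.63 + (-9.135)) = 2.33 × 10.49 = 24.45 N.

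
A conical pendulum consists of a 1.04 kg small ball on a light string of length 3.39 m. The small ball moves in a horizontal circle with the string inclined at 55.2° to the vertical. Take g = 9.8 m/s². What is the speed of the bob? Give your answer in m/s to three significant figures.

The radius of the circle is r = L sinθ = 3.39 × sin 55.2° = 2.784 m.
Horizontally T sinθ = mv²/r and vertically T cosθ = mg, so tanθ = v²/(rg).
v = √(r g tanθ) = √(2.784 × 9.8 × 1.439) = √39.25 = 6.265 m/s.

6.27 m/s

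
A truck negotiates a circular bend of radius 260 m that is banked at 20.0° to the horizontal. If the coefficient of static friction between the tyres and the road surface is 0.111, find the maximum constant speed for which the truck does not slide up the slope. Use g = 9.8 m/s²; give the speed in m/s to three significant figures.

35.5 m/s

At the maximum speed, friction acts down the slope at its limiting value f = μN. Radially (horizontal, toward centre): N sinθ + μN cosθ = mv²/r. Vertically: N cosθ − μN sinθ = mg.
Dividing: v² = r g (sinθ + μcosθ)/(cosθ − μsinθ).
sinθ + μcosθ = 0.3420 + 0.111×0.9397 = 0.4463; cosθ − μsinθ = 0.9397 − 0.111×0.3420 = 0.9017.
v² = 260 × 9.8 × 0.4463/0.9017 = 1261 m²/s², so v = 35.51 m/s.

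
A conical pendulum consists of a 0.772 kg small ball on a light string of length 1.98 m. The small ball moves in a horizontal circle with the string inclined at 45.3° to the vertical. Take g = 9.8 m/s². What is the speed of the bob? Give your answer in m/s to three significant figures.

3.73 m/s

The radius of the circle is r = L sinθ = 1.98 × sin 45.3° = 1.407 m.
Horizontally T sinθ = mv²/r and vertically T cosθ = mg, so tanθ = v²/(rg).
v = √(r g tanθ) = √(1.407 × 9.8 × 1.011) = √13.94 = 3.733 m/s.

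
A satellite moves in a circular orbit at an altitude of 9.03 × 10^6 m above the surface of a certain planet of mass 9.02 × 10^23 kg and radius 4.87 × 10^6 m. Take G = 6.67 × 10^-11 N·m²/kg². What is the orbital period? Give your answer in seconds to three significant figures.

r = R + h = 4.87 × 10^6 + 9.03 × 10^6 = 1.390 × 10^7 m. Gravity provides the centripetal force: G M m / r² = m v² / r ⇒ v = √(GM/r) = 2080 m/s.
T = 2πr/v = 2π × 1.390 × 10^7 / 2080 = 41980 s.

42000 s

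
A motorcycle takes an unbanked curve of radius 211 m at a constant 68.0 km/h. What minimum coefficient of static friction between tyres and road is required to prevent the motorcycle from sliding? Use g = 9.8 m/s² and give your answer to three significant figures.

v = 68.0/3.6 = 18.89 m/s.
Friction provides the centripetal force: μ_s m g = m v²/r, so μ_s = v²/(g r) = (18.89)²/(9.8 × 211) = 356.8/2068 = 0.1725.

0.173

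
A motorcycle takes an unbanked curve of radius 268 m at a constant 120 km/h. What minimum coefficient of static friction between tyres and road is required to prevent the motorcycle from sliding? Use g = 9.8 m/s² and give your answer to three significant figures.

v = 120/3.6 = 33.33 m/s.
Friction provides the centripetal force: μ_s m g = m v²/r, so μ_s = v²/(g r) = (33.33)²/(9.8 × 268) = 1111/2626 = 0.4231.

0.423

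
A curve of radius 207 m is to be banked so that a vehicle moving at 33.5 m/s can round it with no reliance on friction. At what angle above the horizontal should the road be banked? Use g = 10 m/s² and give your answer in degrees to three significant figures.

28.5°

For a frictionless banked turn: horizontally N sinθ = mv²/r and vertically N cosθ = mg.
Dividing: tanθ = v²/(r g) = (33.5)²/(207 × 10.0) = 1122/2070 = 0.5421.
θ = arctan(0.5421) = 28.46°.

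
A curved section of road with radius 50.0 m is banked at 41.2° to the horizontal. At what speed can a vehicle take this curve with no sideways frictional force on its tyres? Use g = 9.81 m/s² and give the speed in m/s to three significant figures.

20.7 m/s

On a frictionless banked curve, N sinθ = mv²/r and N cosθ = mg, so tanθ = v²/(rg).
v = √(r g tanθ) = √(50.0 × 9.81 × tan 41.2°) = √(50.0 × 9.81 × 0.8754) = √429.4 = 20.72 m/s.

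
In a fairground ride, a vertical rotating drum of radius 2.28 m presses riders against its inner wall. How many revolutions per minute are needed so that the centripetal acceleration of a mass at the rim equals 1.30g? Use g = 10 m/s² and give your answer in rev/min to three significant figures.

22.8 rev/min

Require ω²r = 1.30g, so ω = √(1.30 × 10.0/2.28) = 2.388 rad/s.
In rev/min: ω × 60/(2π) = 2.388 × 60/(2π) = 22.80 rev/min.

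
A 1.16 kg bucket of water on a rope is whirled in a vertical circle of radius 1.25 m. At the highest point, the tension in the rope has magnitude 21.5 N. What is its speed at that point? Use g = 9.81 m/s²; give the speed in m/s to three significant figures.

5.95 m/s

At the top, T + mg = mv²/r, so v = √(r(T/m + g)) = √(1.25 × (21.5/1.16 + 9.81)) = √(1.25 × 28.34) = √35.43 = 5.952 m/s.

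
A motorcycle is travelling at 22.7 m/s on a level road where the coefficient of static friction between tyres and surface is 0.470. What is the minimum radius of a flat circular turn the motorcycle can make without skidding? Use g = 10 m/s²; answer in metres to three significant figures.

110 m

At the limit, μ_s m g = m v²/r, so r_min = v²/(μ_s g) = (22.7)²/(0.470 × 10.0) = 515.3/4.700 = 109.6 m.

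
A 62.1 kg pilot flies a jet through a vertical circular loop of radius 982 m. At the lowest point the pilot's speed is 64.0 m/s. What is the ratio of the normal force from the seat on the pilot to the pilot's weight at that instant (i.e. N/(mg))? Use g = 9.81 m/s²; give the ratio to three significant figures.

At the bottom, N − mg = mv²/r, so N = m(v²/r + g) and N/(mg) = v²/(rg) + 1 = (64.0)²/(982 × 9.81) + 1 = 0.4252 + 1 = 1.425.

1.43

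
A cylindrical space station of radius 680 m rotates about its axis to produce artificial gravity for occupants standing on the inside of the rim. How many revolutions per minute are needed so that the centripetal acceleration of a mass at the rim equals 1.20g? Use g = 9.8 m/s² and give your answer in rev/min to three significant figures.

Require ω²r = 1.20g, so ω = √(1.20 × 9.8/680) = 0.1315 rad/s.
In rev/min: ω × 60/(2π) = 0.1315 × 60/(2π) = 1.256 rev/min.

1.26 rev/min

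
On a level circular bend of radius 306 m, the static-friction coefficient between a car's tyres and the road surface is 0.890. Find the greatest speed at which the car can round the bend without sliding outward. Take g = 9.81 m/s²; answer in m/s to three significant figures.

51.7 m/s

On a flat curve, static friction is the only horizontal force, so it must supply the full centripetal force: μ_s m g = m v²/r.
Mass cancels: v_max = √(μ_s g r) = √(0.890 × 9.81 × 306) = √2672 = 51.69 m/s.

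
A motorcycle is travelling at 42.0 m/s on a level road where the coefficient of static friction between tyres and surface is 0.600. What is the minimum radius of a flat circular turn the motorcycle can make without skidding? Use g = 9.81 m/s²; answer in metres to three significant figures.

At the limit, μ_s m g = m v²/r, so r_min = v²/(μ_s g) = (42.0)²/(0.600 × 9.81) = 1764/5.886 = 299.7 m.

300 m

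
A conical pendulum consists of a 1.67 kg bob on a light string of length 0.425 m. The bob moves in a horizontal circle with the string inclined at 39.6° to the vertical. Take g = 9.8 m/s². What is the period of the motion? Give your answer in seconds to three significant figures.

1.15 s

r = L sinθ = 0.2709 m. From T sinθ = mω²r and T cosθ = mg: tanθ = ω²r/g, so ω² = g tanθ / r = g/(L cosθ).
ω = √(g/(L cosθ)) = √(9.8/(0.425 × 0.7705)) = √29.93 = 5.471 rad/s.
Period = 2π/ω = 1.149 s.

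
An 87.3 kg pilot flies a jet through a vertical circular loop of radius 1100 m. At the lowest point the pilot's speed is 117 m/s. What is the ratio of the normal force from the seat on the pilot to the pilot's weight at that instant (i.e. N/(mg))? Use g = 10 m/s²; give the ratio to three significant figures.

2.24

At the bottom, N − mg = mv²/r, so N = m(v²/r + g) and N/(mg) = v²/(rg) + 1 = (117)²/(1100 × 10.0) + 1 = 1.244 + 1 = 2.244.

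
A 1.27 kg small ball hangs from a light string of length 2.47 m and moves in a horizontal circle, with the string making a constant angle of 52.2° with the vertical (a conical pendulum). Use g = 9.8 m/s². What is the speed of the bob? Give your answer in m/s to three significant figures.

4.97 m/s

The radius of the circle is r = L sinθ = 2.47 × sin 52.2° = 1.952 m.
Horizontally T sinθ = mv²/r and vertically T cosθ = mg, so tanθ = v²/(rg).
v = √(r g tanθ) = √(1.952 × 9.8 × 1.289) = √24.66 = 4.966 m/s.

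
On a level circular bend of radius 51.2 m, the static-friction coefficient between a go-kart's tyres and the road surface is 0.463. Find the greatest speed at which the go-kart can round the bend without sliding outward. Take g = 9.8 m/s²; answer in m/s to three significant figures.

On a flat curve, static friction is the only horizontal force, so it must supply the full centripetal force: μ_s m g = m v²/r.
Mass cancels: v_max = √(μ_s g r) = √(0.463 × 9.8 × 51.2) = √232.3 = 15.24 m/s.

15.2 m/s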